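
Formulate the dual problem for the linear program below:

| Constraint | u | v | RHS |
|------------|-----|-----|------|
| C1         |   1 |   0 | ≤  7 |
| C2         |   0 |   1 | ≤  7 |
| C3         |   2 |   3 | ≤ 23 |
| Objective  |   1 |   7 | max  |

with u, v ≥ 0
Minimize: z = 7y1 + 7y2 + 23y3

Subject to:
  C1: -y1 - 2y3 ≤ -1
  C2: -y2 - 3y3 ≤ -7
  y1, y2, y3 ≥ 0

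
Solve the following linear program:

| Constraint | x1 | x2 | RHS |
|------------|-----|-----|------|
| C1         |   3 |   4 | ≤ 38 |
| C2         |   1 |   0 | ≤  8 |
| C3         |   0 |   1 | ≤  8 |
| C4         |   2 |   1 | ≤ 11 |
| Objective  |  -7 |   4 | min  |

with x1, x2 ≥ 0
x1 = 5.5, x2 = 0, z = -38.5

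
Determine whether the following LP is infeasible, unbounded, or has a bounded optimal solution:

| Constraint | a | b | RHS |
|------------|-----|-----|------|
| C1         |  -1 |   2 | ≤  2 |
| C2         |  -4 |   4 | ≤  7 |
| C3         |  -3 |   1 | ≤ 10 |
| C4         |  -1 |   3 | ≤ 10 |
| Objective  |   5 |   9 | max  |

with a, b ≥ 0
Feasible point: (0, 0) satisfies every constraint, so the LP is feasible.
Direction d = (1, 0): for each constraint row a, a·d ≤ 0 —
  (-1)(1) + (2)(0) = -1 ≤ 0
  (-4)(1) + (4)(0) = -4 ≤ 0
  (-3)(1) + (1)(0) = -3 ≤ 0
  (-1)(1) + (3)(0) = -1 ≤ 0
and d ≥ 0, so (0, 0) + t·d stays feasible for every t ≥ 0. Along this ray z = 5a + 9b changes by 5 per unit t, so z → +∞.

Unbounded: there is a feasible ray along which z → +∞.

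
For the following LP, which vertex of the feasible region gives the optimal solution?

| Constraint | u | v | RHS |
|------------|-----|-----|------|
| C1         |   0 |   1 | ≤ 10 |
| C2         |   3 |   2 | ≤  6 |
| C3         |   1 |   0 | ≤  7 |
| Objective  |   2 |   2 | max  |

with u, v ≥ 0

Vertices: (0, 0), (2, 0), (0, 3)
(0, 3) with z = 6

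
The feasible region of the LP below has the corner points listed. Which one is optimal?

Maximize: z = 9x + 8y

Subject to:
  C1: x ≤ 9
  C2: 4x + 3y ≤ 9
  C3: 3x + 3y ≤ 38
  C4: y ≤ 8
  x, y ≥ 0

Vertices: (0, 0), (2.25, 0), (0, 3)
Evaluating z = 9x + 8y at each vertex:
  (0, 0): z = 0
  (2.25, 0): z = 20.25
  (0, 3): z = 24

The largest value is z = 24, attained at (0, 3).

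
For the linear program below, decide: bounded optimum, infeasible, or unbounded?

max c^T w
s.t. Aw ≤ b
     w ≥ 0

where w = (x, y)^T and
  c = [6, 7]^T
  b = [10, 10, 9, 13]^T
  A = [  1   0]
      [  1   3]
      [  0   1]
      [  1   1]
The point (10, 0) satisfies every constraint, so the LP is feasible; the constraints give x ≤ 10 and y ≤ 9, which with x, y ≥ 0 keep the feasible region inside a bounded box. A feasible, bounded LP attains a finite optimum at a vertex.

The LP has an optimal solution: (10, 0) with z = 60.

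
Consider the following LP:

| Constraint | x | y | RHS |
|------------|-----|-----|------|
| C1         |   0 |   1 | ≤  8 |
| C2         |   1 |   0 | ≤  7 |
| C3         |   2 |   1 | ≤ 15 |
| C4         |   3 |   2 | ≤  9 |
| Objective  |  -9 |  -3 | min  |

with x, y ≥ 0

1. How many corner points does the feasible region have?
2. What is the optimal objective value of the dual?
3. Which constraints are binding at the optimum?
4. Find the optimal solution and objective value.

1. 3
2. -27 (by strong duality, equal to the primal optimum)
3. C4, y ≥ 0
4. x = 3, y = 0, z = -27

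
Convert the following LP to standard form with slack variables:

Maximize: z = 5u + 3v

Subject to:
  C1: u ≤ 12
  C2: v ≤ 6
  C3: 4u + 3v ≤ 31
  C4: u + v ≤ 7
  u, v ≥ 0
max z = 5u + 3v

s.t.
  u + s1 = 12
  v + s2 = 6
  4u + 3v + s3 = 31
  u + v + s4 = 7
  u, v, s1, s2, s3, s4 ≥ 0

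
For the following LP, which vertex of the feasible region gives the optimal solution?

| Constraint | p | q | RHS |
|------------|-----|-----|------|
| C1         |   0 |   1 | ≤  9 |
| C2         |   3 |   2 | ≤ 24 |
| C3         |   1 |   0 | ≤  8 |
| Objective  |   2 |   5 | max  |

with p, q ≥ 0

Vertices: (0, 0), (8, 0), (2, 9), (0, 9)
Evaluating z = 2p + 5q at each vertex:
  (0, 0): z = 0
  (8, 0): z = 16
  (2, 9): z = 49
  (0, 9): z = 45

The largest value is z = 49, attained at (2, 9).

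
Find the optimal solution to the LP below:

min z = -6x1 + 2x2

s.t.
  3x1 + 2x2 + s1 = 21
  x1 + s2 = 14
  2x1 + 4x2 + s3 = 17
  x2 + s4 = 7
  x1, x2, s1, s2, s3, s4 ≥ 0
x1 = 7, x2 = 0, z = -42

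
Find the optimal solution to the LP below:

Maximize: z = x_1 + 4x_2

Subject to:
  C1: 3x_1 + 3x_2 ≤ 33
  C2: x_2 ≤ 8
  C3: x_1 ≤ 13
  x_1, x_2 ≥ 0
x_1 = 3, x_2 = 8, z = 35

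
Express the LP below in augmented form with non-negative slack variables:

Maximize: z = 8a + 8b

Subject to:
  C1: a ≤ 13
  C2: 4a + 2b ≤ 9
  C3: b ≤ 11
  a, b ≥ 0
max z = 8a + 8b

s.t.
  a + s1 = 13
  4a + 2b + s2 = 9
  b + s3 = 11
  a, b, s1, s2, s3 ≥ 0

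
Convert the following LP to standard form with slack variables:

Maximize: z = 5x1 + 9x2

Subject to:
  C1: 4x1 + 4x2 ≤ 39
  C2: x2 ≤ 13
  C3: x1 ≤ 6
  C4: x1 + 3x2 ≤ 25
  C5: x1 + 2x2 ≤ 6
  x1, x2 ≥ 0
max z = 5x1 + 9x2

s.t.
  4x1 + 4x2 + s1 = 39
  x2 + s2 = 13
  x1 + s3 = 6
  x1 + 3x2 + s4 = 25
  x1 + 2x2 + s5 = 6
  x1, x2, s1, s2, s3, s4, s5 ≥ 0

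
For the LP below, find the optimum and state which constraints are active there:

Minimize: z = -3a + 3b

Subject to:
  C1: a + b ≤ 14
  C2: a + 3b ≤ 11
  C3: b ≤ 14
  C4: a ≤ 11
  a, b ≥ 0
Optimal: a = 11, b = 0
Binding: C2, C4, b ≥ 0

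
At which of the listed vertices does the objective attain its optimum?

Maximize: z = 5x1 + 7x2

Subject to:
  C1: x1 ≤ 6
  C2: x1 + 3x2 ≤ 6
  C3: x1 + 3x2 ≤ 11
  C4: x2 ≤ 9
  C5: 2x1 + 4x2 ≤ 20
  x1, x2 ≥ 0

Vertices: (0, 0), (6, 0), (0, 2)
Evaluating z = 5x1 + 7x2 at each vertex:
  (0, 0): z = 0
  (6, 0): z = 30
  (0, 2): z = 14

The largest value is z = 30, attained at (6, 0).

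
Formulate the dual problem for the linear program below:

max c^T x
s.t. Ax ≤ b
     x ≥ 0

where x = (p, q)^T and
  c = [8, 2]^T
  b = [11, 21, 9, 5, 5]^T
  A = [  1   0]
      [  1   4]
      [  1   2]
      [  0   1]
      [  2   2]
Minimize: z = 11y1 + 21y2 + 9y3 + 5y4 + 5y5

Subject to:
  C1: -y1 - y2 - y3 - 2y5 ≤ -8
  C2: -4y2 - 2y3 - y4 - 2y5 ≤ -2
  y1, y2, y3, y4, y5 ≥ 0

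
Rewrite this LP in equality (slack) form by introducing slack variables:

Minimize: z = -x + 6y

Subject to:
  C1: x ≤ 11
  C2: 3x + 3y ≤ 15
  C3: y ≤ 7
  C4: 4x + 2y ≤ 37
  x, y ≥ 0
min z = -x + 6y

s.t.
  x + s1 = 11
  3x + 3y + s2 = 15
  y + s3 = 7
  4x + 2y + s4 = 37
  x, y, s1, s2, s3, s4 ≥ 0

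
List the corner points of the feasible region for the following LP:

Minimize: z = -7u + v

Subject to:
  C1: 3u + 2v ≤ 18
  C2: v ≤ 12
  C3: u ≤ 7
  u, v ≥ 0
Each vertex is the intersection of two constraint boundaries that also satisfies all remaining constraints:
  u = 0 and v = 0 → (0, 0)
  3u + 2v = 18 and v = 0 → (6, 0)
  3u + 2v = 18 and u = 0 → (0, 9)

Vertices: (0, 0), (6, 0), (0, 9)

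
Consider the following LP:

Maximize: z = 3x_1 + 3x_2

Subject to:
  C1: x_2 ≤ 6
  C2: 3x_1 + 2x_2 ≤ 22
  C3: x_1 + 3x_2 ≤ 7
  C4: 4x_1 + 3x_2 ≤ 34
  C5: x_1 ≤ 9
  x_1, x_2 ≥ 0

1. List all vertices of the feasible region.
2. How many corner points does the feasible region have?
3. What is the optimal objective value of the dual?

1. (0, 0), (7, 0), (0, 2.333)
2. 3
3. 21 (by strong duality, equal to the primal optimum)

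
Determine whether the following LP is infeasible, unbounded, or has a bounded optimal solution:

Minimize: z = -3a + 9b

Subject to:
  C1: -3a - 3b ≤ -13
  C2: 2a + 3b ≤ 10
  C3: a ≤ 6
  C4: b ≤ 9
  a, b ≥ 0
The point (5, 0) satisfies every constraint, so the LP is feasible; the constraints give a ≤ 6 and b ≤ 9, which with a, b ≥ 0 keep the feasible region inside a bounded box. A feasible, bounded LP attains a finite optimum at a vertex.

Evaluating z = -3a + 9b at each vertex:
  (4.333, 0): z = -13
  (5, 0): z = -15
  (3, 1.333): z = 3

Feasible with finite optimum z* = -15 at (5, 0).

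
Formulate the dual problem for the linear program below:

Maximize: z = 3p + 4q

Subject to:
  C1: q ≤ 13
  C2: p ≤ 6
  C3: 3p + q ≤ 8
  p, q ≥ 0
Minimize: z = 13y1 + 6y2 + 8y3

Subject to:
  C1: -y2 - 3y3 ≤ -3
  C2: -y1 - y3 ≤ -4
  y1, y2, y3 ≥ 0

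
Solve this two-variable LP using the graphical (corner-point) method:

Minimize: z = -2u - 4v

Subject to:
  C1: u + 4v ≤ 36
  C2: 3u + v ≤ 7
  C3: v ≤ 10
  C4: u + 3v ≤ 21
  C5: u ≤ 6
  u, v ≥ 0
Each vertex is the intersection of two constraint boundaries that also satisfies all remaining constraints:
  u = 0 and v = 0 → (0, 0)
  3u + v = 7 and v = 0 → (2.333, 0)
  3u + v = 7 and u + 3v = 21 → (0, 7)

Evaluating z = -2u - 4v at each vertex:
  (0, 0): z = 0
  (2.333, 0): z = -4.667
  (0, 7): z = -28

The minimum is at (0, 7) with z = -28.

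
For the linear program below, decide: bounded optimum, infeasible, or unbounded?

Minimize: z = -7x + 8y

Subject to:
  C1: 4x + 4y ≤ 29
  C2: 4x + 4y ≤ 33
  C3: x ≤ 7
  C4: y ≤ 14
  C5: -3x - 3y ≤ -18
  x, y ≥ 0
The point (7, 0) satisfies every constraint, so the LP is feasible; the constraints give x ≤ 7 and y ≤ 14, which with x, y ≥ 0 keep the feasible region inside a bounded box. A feasible, bounded LP attains a finite optimum at a vertex.

Bounded optimum: z* = -49 at (7, 0).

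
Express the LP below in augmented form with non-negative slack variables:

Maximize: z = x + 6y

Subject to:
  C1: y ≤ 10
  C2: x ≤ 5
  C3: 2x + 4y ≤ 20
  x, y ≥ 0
max z = x + 6y

s.t.
  y + s1 = 10
  x + s2 = 5
  2x + 4y + s3 = 20
  x, y, s1, s2, s3 ≥ 0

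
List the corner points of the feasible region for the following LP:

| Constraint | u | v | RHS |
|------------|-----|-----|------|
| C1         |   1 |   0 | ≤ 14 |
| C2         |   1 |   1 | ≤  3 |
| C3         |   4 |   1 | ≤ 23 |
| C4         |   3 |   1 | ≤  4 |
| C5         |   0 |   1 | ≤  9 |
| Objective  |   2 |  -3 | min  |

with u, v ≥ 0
Each vertex is the intersection of two constraint boundaries that also satisfies all remaining constraints:
  u = 0 and v = 0 → (0, 0)
  3u + v = 4 and v = 0 → (1.333, 0)
  u + v = 3 and 3u + v = 4 → (0.5, 2.5)
  u + v = 3 and u = 0 → (0, 3)

Vertices: (0, 0), (1.333, 0), (0.5, 2.5), (0, 3)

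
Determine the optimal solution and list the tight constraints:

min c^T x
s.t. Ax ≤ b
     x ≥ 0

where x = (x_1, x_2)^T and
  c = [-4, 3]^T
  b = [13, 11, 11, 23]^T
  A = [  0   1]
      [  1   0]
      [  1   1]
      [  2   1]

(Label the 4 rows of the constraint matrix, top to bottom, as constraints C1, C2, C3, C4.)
Optimal: x_1 = 11, x_2 = 0
Slack at optimum:
  C1: slack = 13
  C2: slack = 0 (binding)
  C3: slack = 0 (binding)
  C4: slack = 1
  x_1 ≥ 0: x_1 = 11
  x_2 ≥ 0: x_2 = 0 (binding)
Binding constraints: C2, C3, x_2 ≥ 0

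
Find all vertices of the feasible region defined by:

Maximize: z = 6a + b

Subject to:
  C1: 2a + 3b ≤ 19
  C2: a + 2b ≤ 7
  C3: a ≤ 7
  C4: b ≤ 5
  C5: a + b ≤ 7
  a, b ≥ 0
Each vertex is the intersection of two constraint boundaries that also satisfies all remaining constraints:
  a = 0 and b = 0 → (0, 0)
  a + 2b = 7 and a = 7 → (7, 0)
  a + 2b = 7 and a = 0 → (0, 3.5)

Vertices: (0, 0), (7, 0), (0, 3.5)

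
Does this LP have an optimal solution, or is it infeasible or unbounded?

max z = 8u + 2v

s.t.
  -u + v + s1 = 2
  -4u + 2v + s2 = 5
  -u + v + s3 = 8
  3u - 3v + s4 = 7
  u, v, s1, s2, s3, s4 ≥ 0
Feasible point: (0, 0) satisfies every constraint, so the LP is feasible.
Direction d = (1, 1): for each constraint row a, a·d ≤ 0 —
  (-1)(1) + (1)(1) = 0 ≤ 0
  (-4)(1) + (2)(1) = -2 ≤ 0
  (-1)(1) + (1)(1) = 0 ≤ 0
  (3)(1) + (-3)(1) = 0 ≤ 0
and d ≥ 0, so (0, 0) + t·d stays feasible for every t ≥ 0. Along this ray z = 8u + 2v changes by 10 per unit t, so z → +∞.

Unbounded — the objective can increase without bound over the feasible region.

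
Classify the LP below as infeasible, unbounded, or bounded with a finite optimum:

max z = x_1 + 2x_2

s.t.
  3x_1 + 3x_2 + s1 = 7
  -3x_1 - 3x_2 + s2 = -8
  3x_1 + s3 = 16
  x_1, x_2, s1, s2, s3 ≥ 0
The row 3x_1 + 3x_2 + s1 = 7 with s1 ≥ 0 requires 3x_1 + 3x_2 ≤ 7, while the row -3x_1 - 3x_2 + s2 = -8 with s2 ≥ 0 is equivalent to 3x_1 + 3x_2 ≥ 8. Together they would need 8 ≤ 3x_1 + 3x_2 ≤ 7, which is impossible since 8 > 7. No point satisfies all constraints.

The feasible region is empty; the LP is infeasible.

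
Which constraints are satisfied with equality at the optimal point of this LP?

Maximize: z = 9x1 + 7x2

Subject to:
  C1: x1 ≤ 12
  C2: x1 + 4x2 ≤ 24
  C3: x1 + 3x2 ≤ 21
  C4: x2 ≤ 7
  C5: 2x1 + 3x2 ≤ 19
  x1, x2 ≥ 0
Optimal: x1 = 9.5, x2 = 0
Binding: C5, x2 ≥ 0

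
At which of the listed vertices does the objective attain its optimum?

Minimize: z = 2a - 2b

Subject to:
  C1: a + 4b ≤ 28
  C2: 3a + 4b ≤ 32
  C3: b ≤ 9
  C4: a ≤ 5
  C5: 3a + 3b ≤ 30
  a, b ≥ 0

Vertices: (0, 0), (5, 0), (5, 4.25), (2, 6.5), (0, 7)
Evaluating z = 2a - 2b at each vertex:
  (0, 0): z = 0
  (5, 0): z = 10
  (5, 4.25): z = 1.5
  (2, 6.5): z = -9
  (0, 7): z = -14

The smallest value is z = -14, attained at (0, 7).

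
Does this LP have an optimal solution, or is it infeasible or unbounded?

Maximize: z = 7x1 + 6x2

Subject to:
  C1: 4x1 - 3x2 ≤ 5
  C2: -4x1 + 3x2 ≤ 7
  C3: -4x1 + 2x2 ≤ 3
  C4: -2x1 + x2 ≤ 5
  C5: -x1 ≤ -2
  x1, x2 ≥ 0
Feasible point: (2, 1) satisfies every constraint, so the LP is feasible.
Direction d = (3, 4): for each constraint row a, a·d ≤ 0 —
  (4)(3) + (-3)(4) = 0 ≤ 0
  (-4)(3) + (3)(4) = 0 ≤ 0
  (-4)(3) + (2)(4) = -4 ≤ 0
  (-2)(3) + (1)(4) = -2 ≤ 0
  (-1)(3) + (0)(4) = -3 ≤ 0
and d ≥ 0, so (2, 1) + t·d stays feasible for every t ≥ 0. Along this ray z = 7x1 + 6x2 changes by 45 per unit t, so z → +∞.

The LP is unbounded; z can be made arbitrarily large.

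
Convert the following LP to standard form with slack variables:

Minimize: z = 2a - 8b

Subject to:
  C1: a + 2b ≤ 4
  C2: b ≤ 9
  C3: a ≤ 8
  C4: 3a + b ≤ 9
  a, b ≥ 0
min z = 2a - 8b

s.t.
  a + 2b + s1 = 4
  b + s2 = 9
  a + s3 = 8
  3a + b + s4 = 9
  a, b, s1, s2, s3, s4 ≥ 0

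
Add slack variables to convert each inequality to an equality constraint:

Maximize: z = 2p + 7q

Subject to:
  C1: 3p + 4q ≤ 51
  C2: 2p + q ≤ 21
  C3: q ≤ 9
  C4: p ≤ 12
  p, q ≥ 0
max z = 2p + 7q

s.t.
  3p + 4q + s1 = 51
  2p + q + s2 = 21
  q + s3 = 9
  p + s4 = 12
  p, q, s1, s2, s3, s4 ≥ 0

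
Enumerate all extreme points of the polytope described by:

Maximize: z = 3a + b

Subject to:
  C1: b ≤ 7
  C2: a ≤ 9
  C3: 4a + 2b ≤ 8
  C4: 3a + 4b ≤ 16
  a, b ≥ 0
Each vertex is the intersection of two constraint boundaries that also satisfies all remaining constraints:
  a = 0 and b = 0 → (0, 0)
  4a + 2b = 8 and b = 0 → (2, 0)
  4a + 2b = 8 and 3a + 4b = 16 → (0, 4)

Vertices: (0, 0), (2, 0), (0, 4)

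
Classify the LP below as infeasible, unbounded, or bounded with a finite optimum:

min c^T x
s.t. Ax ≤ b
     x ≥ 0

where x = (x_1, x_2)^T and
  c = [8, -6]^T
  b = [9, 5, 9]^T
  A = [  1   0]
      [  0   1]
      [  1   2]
The point (0, 4.5) satisfies every constraint, so the LP is feasible; the constraints give x_1 ≤ 9 and x_2 ≤ 5, which with x_1, x_2 ≥ 0 keep the feasible region inside a bounded box. A feasible, bounded LP attains a finite optimum at a vertex.

The LP has an optimal solution: (0, 4.5) with z = -27.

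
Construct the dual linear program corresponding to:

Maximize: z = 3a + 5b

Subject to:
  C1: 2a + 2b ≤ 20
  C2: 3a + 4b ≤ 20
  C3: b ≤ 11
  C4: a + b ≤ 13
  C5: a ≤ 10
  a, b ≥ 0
Minimize: z = 20y1 + 20y2 + 11y3 + 13y4 + 10y5

Subject to:
  C1: -2y1 - 3y2 - y4 - y5 ≤ -3
  C2: -2y1 - 4y2 - y3 - y4 ≤ -5
  y1, y2, y3, y4, y5 ≥ 0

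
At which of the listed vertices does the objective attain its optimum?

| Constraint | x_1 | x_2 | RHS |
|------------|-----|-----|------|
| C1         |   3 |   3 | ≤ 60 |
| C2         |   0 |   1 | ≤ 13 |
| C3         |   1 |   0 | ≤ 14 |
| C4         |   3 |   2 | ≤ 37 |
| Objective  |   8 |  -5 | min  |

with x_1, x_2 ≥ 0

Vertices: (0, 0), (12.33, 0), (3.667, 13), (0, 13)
Evaluating z = 8x_1 - 5x_2 at each vertex:
  (0, 0): z = 0
  (12.33, 0): z = 98.67
  (3.667, 13): z = -35.67
  (0, 13): z = -65

The smallest value is z = -65, attained at (0, 13).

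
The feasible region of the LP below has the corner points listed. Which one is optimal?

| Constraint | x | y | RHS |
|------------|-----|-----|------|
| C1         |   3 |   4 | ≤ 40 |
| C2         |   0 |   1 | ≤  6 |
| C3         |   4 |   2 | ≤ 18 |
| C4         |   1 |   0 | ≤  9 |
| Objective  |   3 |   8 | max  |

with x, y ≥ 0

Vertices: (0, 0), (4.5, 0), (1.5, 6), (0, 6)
Evaluating z = 3x + 8y at each vertex:
  (0, 0): z = 0
  (4.5, 0): z = 13.5
  (1.5, 6): z = 52.5
  (0, 6): z = 48

The largest value is z = 52.5, attained at (1.5, 6).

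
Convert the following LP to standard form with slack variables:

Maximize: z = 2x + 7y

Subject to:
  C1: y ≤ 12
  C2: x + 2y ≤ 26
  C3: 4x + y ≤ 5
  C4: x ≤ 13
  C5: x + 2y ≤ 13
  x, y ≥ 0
max z = 2x + 7y

s.t.
  y + s1 = 12
  x + 2y + s2 = 26
  4x + y + s3 = 5
  x + s4 = 13
  x + 2y + s5 = 13
  x, y, s1, s2, s3, s4, s5 ≥ 0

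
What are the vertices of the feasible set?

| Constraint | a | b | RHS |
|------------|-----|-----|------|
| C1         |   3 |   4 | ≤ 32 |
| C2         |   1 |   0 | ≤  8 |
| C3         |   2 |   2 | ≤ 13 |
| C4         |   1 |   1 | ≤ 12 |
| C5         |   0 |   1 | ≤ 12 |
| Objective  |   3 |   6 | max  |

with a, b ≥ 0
Each vertex is the intersection of two constraint boundaries that also satisfies all remaining constraints:
  a = 0 and b = 0 → (0, 0)
  2a + 2b = 13 and b = 0 → (6.5, 0)
  2a + 2b = 13 and a = 0 → (0, 6.5)

Vertices: (0, 0), (6.5, 0), (0, 6.5)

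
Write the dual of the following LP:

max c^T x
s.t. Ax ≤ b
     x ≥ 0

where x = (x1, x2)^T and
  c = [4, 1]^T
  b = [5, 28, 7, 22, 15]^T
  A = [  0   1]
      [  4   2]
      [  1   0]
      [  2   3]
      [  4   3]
Minimize: z = 5y1 + 28y2 + 7y3 + 22y4 + 15y5

Subject to:
  C1: -4y2 - y3 - 2y4 - 4y5 ≤ -4
  C2: -y1 - 2y2 - 3y4 - 3y5 ≤ -1
  y1, y2, y3, y4, y5 ≥ 0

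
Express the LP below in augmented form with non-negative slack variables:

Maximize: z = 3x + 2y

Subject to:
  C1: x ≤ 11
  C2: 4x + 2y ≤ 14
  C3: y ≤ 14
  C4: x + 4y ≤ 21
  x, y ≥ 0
max z = 3x + 2y

s.t.
  x + s1 = 11
  4x + 2y + s2 = 14
  y + s3 = 14
  x + 4y + s4 = 21
  x, y, s1, s2, s3, s4 ≥ 0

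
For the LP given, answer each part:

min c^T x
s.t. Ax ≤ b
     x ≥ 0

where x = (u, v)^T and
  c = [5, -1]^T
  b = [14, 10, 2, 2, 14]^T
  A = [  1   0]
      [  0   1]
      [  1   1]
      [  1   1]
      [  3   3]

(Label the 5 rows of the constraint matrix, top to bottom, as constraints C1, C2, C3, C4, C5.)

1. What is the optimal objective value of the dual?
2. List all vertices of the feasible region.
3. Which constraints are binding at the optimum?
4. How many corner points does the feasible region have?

1. -2 (by strong duality, equal to the primal optimum)
2. (0, 0), (2, 0), (0, 2)
3. C3, C4, u ≥ 0
4. 3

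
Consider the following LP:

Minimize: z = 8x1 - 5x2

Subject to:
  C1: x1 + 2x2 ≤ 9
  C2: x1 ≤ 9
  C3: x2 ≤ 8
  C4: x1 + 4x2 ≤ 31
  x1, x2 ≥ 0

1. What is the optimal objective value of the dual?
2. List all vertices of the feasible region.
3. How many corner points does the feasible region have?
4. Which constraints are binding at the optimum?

1. -22.5 (by strong duality, equal to the primal optimum)
2. (0, 0), (9, 0), (0, 4.5)
3. 3
4. C1, x1 ≥ 0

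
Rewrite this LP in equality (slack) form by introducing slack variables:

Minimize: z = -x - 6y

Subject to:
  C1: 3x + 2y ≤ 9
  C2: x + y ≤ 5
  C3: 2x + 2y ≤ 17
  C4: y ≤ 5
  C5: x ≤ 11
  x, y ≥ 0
min z = -x - 6y

s.t.
  3x + 2y + s1 = 9
  x + y + s2 = 5
  2x + 2y + s3 = 17
  y + s4 = 5
  x + s5 = 11
  x, y, s1, s2, s3, s4, s5 ≥ 0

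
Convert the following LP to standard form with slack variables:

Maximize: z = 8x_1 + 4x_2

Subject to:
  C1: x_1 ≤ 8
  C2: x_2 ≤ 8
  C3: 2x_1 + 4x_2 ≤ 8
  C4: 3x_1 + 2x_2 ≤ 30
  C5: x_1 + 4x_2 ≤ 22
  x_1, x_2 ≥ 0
max z = 8x_1 + 4x_2

s.t.
  x_1 + s1 = 8
  x_2 + s2 = 8
  2x_1 + 4x_2 + s3 = 8
  3x_1 + 2x_2 + s4 = 30
  x_1 + 4x_2 + s5 = 22
  x_1, x_2, s1, s2, s3, s4, s5 ≥ 0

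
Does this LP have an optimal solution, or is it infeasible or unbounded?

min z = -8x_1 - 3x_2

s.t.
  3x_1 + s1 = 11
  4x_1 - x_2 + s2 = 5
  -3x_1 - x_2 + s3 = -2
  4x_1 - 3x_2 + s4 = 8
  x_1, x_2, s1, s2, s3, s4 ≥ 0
Feasible point: (1, 0) satisfies every constraint, so the LP is feasible.
Direction d = (0, 1): for each constraint row a, a·d ≤ 0 —
  (3)(0) + (0)(1) = 0 ≤ 0
  (4)(0) + (-1)(1) = -1 ≤ 0
  (-3)(0) + (-1)(1) = -1 ≤ 0
  (4)(0) + (-3)(1) = -3 ≤ 0
and d ≥ 0, so (1, 0) + t·d stays feasible for every t ≥ 0. Along this ray z = -8x_1 - 3x_2 changes by -3 per unit t, so z → −∞.

Unbounded: there is a feasible ray along which z → −∞.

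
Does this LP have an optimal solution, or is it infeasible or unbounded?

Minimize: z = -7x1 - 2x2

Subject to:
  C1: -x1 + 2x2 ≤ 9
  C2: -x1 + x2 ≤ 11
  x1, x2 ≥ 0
Feasible point: (0, 0) satisfies every constraint, so the LP is feasible.
Direction d = (1, 0): for each constraint row a, a·d ≤ 0 —
  (-1)(1) + (2)(0) = -1 ≤ 0
  (-1)(1) + (1)(0) = -1 ≤ 0
and d ≥ 0, so (0, 0) + t·d stays feasible for every t ≥ 0. Along this ray z = -7x1 - 2x2 changes by -7 per unit t, so z → −∞.

Unbounded: there is a feasible ray along which z → −∞.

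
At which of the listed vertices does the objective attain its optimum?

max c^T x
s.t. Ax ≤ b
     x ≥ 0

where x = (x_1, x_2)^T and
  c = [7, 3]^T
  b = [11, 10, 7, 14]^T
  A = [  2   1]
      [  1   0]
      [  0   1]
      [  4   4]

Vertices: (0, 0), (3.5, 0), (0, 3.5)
Evaluating z = 7x_1 + 3x_2 at each vertex:
  (0, 0): z = 0
  (3.5, 0): z = 24.5
  (0, 3.5): z = 10.5

The largest value is z = 24.5, attained at (3.5, 0).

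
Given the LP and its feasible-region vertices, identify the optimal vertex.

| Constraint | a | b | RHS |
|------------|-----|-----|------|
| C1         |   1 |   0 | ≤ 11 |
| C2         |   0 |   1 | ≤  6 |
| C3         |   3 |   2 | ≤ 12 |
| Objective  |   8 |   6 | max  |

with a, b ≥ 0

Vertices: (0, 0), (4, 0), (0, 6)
(0, 6) with z = 36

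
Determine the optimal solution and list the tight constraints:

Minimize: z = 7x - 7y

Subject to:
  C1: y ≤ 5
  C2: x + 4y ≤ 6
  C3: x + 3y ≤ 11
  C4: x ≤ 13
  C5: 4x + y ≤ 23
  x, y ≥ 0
Optimal: x = 0, y = 1.5
Binding: C2, x ≥ 0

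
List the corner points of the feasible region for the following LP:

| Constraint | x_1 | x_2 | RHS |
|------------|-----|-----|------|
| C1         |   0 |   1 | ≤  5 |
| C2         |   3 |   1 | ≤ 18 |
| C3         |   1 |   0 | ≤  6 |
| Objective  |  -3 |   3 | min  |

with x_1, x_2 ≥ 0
Each vertex is the intersection of two constraint boundaries that also satisfies all remaining constraints:
  x_1 = 0 and x_2 = 0 → (0, 0)
  3x_1 + x_2 = 18 and x_1 = 6 → (6, 0)
  x_2 = 5 and 3x_1 + x_2 = 18 → (4.333, 5)
  x_2 = 5 and x_1 = 0 → (0, 5)

Vertices: (0, 0), (6, 0), (4.333, 5), (0, 5)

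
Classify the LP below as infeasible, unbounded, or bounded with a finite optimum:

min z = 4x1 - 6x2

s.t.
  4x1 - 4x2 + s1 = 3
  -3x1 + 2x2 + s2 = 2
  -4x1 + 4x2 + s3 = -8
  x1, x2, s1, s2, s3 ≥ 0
The row 4x1 - 4x2 + s1 = 3 with s1 ≥ 0 requires 4x1 - 4x2 ≤ 3, while the row -4x1 + 4x2 + s3 = -8 with s3 ≥ 0 is equivalent to 4x1 - 4x2 ≥ 8. Together they would need 8 ≤ 4x1 - 4x2 ≤ 3, which is impossible since 8 > 3. No point satisfies all constraints.

Infeasible: no point satisfies all constraints simultaneously.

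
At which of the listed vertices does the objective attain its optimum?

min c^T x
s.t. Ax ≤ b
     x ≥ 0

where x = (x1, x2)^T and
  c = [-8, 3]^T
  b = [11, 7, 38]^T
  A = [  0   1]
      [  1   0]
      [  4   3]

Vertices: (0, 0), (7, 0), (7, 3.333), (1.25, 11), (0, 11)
(7, 0) with z = -56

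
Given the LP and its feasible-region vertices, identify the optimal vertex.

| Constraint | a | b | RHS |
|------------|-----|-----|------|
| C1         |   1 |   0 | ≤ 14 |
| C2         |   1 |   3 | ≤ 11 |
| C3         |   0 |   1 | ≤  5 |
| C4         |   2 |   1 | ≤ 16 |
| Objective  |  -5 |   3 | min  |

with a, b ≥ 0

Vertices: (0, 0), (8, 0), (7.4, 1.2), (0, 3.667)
(8, 0) with z = -40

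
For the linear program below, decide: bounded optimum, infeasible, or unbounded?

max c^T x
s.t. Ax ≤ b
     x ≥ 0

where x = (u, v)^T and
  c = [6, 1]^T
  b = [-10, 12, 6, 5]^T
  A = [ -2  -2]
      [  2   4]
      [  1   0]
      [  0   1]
The point (6, 0) satisfies every constraint, so the LP is feasible; the constraints give u ≤ 6 and v ≤ 5, which with u, v ≥ 0 keep the feasible region inside a bounded box. A feasible, bounded LP attains a finite optimum at a vertex.

Bounded optimum: z* = 36 at (6, 0).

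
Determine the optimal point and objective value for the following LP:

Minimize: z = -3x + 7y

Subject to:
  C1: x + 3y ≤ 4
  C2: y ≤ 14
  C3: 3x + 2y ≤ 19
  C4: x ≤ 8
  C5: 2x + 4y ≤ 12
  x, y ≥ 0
x = 4, y = 0, z = -12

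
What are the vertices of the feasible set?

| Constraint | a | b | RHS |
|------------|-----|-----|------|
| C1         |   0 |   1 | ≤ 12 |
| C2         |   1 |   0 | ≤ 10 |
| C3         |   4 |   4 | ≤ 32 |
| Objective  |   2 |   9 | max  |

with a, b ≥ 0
Each vertex is the intersection of two constraint boundaries that also satisfies all remaining constraints:
  a = 0 and b = 0 → (0, 0)
  4a + 4b = 32 and b = 0 → (8, 0)
  4a + 4b = 32 and a = 0 → (0, 8)

Vertices: (0, 0), (8, 0), (0, 8)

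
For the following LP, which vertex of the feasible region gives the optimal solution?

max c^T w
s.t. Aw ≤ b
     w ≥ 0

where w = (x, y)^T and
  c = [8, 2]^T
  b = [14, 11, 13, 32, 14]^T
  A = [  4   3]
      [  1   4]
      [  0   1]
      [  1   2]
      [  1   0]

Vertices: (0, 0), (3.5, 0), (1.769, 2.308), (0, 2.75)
(3.5, 0) with z = 28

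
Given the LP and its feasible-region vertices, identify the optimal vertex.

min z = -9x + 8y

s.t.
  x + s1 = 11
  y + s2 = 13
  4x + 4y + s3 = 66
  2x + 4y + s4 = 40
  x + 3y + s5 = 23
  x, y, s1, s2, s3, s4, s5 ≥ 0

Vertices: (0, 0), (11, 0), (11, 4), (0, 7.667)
Evaluating z = -9x + 8y at each vertex:
  (0, 0): z = 0
  (11, 0): z = -99
  (11, 4): z = -67
  (0, 7.667): z = 61.33

The smallest value is z = -99, attained at (11, 0).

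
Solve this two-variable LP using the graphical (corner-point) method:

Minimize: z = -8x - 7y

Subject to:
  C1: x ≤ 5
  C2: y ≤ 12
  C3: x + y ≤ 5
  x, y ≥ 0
Each vertex is the intersection of two constraint boundaries that also satisfies all remaining constraints:
  x = 0 and y = 0 → (0, 0)
  x = 5 and x + y = 5 → (5, 0)
  x + y = 5 and x = 0 → (0, 5)

Evaluating z = -8x - 7y at each vertex:
  (0, 0): z = 0
  (5, 0): z = -40
  (0, 5): z = -35

The minimum is at (5, 0) with z = -40.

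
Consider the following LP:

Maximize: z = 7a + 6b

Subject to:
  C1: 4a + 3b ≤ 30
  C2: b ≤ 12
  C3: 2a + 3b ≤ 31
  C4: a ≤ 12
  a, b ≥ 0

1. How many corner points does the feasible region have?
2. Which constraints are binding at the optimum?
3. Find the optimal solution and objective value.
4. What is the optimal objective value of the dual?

1. 3
2. C1, a ≥ 0
3. a = 0, b = 10, z = 60
4. 60 (by strong duality, equal to the primal optimum)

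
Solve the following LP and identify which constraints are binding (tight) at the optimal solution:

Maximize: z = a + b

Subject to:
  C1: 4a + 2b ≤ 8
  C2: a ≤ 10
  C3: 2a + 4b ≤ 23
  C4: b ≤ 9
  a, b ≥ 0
Optimal: a = 0, b = 4
Slack at optimum:
  C1: slack = 0 (binding)
  C2: slack = 10
  C3: slack = 7
  C4: slack = 5
  a ≥ 0: a = 0 (binding)
  b ≥ 0: b = 4
Binding constraints: C1, a ≥ 0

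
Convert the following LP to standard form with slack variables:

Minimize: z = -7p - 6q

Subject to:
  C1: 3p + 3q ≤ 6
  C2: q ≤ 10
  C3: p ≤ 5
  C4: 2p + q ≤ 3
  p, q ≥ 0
min z = -7p - 6q

s.t.
  3p + 3q + s1 = 6
  q + s2 = 10
  p + s3 = 5
  2p + q + s4 = 3
  p, q, s1, s2, s3, s4 ≥ 0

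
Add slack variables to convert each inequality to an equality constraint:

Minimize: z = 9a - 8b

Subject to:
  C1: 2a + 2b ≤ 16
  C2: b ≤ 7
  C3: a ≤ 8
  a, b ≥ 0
min z = 9a - 8b

s.t.
  2a + 2b + s1 = 16
  b + s2 = 7
  a + s3 = 8
  a, b, s1, s2, s3 ≥ 0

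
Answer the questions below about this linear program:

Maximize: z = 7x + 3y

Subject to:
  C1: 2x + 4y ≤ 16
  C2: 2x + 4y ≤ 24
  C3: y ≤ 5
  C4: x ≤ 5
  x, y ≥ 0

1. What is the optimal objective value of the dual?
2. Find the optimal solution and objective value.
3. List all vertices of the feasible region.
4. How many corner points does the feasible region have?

1. 39.5 (by strong duality, equal to the primal optimum)
2. x = 5, y = 1.5, z = 39.5
3. (0, 0), (5, 0), (5, 1.5), (0, 4)
4. 4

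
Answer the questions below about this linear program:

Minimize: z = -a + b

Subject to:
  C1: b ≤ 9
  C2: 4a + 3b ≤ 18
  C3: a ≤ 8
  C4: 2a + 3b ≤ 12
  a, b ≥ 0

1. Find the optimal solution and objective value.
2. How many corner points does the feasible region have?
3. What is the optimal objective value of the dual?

1. a = 4.5, b = 0, z = -4.5
2. 4
3. -4.5 (by strong duality, equal to the primal optimum)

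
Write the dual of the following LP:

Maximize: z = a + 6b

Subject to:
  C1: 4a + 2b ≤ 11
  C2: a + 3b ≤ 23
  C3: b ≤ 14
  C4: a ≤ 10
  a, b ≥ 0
Minimize: z = 11y1 + 23y2 + 14y3 + 10y4

Subject to:
  C1: -4y1 - y2 - y4 ≤ -1
  C2: -2y1 - 3y2 - y3 ≤ -6
  y1, y2, y3, y4 ≥ 0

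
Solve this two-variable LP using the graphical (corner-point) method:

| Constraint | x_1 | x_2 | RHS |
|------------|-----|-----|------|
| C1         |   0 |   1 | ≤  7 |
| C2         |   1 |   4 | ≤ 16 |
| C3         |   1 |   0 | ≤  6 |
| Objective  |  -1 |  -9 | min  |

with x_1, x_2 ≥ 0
Each vertex is the intersection of two constraint boundaries that also satisfies all remaining constraints:
  x_1 = 0 and x_2 = 0 → (0, 0)
  x_1 = 6 and x_2 = 0 → (6, 0)
  x_1 + 4x_2 = 16 and x_1 = 6 → (6, 2.5)
  x_1 + 4x_2 = 16 and x_1 = 0 → (0, 4)

Evaluating z = -x_1 - 9x_2 at each vertex:
  (0, 0): z = 0
  (6, 0): z = -6
  (6, 2.5): z = -28.5
  (0, 4): z = -36

The minimum is at (0, 4) with z = -36.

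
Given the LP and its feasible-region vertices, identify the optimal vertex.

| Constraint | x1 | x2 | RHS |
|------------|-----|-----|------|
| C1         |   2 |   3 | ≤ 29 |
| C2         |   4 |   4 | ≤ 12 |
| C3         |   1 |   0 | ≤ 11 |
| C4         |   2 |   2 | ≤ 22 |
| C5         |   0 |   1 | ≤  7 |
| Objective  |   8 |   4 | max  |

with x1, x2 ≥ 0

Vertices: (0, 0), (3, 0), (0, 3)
(3, 0) with z = 24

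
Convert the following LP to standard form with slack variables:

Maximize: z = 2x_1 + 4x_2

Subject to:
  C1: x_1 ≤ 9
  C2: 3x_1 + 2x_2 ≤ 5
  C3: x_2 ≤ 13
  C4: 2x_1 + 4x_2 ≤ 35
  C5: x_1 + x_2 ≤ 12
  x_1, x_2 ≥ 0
max z = 2x_1 + 4x_2

s.t.
  x_1 + s1 = 9
  3x_1 + 2x_2 + s2 = 5
  x_2 + s3 = 13
  2x_1 + 4x_2 + s4 = 35
  x_1 + x_2 + s5 = 12
  x_1, x_2, s1, s2, s3, s4, s5 ≥ 0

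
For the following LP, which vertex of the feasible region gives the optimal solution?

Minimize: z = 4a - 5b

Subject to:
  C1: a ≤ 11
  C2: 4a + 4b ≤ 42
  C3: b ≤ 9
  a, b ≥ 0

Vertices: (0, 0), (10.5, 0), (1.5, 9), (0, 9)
Evaluating z = 4a - 5b at each vertex:
  (0, 0): z = 0
  (10.5, 0): z = 42
  (1.5, 9): z = -39
  (0, 9): z = -45

The smallest value is z = -45, attained at (0, 9).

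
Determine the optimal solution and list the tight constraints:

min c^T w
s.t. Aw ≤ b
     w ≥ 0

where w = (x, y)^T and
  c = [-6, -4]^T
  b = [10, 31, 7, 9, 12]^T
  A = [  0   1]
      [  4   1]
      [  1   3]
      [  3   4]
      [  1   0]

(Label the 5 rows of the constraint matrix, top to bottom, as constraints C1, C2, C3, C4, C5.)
Optimal: x = 3, y = 0
Binding: C4, y ≥ 0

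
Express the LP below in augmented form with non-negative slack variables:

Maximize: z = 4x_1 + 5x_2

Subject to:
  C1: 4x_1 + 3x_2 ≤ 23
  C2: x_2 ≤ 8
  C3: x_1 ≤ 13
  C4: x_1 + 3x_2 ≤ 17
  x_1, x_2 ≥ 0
max z = 4x_1 + 5x_2

s.t.
  4x_1 + 3x_2 + s1 = 23
  x_2 + s2 = 8
  x_1 + s3 = 13
  x_1 + 3x_2 + s4 = 17
  x_1, x_2, s1, s2, s3, s4 ≥ 0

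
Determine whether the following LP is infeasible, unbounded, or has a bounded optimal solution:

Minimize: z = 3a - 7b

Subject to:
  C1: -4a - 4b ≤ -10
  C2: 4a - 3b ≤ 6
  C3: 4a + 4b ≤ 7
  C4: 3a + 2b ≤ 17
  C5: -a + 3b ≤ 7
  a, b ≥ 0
C3 requires 4a + 4b ≤ 7, while C1 (-4a - 4b ≤ -10) is equivalent to 4a + 4b ≥ 10. Together they would need 10 ≤ 4a + 4b ≤ 7, which is impossible since 10 > 7. No point satisfies all constraints.

The feasible region is empty; the LP is infeasible.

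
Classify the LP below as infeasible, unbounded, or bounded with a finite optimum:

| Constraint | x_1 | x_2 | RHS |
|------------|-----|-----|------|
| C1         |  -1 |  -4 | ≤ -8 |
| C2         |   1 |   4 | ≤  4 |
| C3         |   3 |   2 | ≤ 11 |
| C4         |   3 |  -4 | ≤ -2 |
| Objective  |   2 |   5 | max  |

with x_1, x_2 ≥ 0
C2 requires x_1 + 4x_2 ≤ 4, while C1 (-x_1 - 4x_2 ≤ -8) is equivalent to x_1 + 4x_2 ≥ 8. Together they would need 8 ≤ x_1 + 4x_2 ≤ 4, which is impossible since 8 > 4. No point satisfies all constraints.

Infeasible: no point satisfies all constraints simultaneously.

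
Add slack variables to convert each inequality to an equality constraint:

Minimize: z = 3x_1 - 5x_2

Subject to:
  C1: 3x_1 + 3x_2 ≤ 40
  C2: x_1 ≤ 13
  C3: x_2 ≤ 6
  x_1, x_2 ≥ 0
min z = 3x_1 - 5x_2

s.t.
  3x_1 + 3x_2 + s1 = 40
  x_1 + s2 = 13
  x_2 + s3 = 6
  x_1, x_2, s1, s2, s3 ≥ 0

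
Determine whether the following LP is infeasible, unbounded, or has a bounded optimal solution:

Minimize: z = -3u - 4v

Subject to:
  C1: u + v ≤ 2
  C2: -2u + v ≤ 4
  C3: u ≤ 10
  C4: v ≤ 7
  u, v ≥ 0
The point (0, 2) satisfies every constraint, so the LP is feasible; the constraints give u ≤ 10 and v ≤ 7, which with u, v ≥ 0 keep the feasible region inside a bounded box. A feasible, bounded LP attains a finite optimum at a vertex.

Evaluating z = -3u - 4v at each vertex:
  (0, 0): z = 0
  (2, 0): z = -6
  (0, 2): z = -8

The LP has an optimal solution: (0, 2) with z = -8.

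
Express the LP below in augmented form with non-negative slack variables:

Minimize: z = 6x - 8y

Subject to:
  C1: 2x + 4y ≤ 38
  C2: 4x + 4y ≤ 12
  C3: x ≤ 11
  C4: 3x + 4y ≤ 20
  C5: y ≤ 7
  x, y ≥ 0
min z = 6x - 8y

s.t.
  2x + 4y + s1 = 38
  4x + 4y + s2 = 12
  x + s3 = 11
  3x + 4y + s4 = 20
  y + s5 = 7
  x, y, s1, s2, s3, s4, s5 ≥ 0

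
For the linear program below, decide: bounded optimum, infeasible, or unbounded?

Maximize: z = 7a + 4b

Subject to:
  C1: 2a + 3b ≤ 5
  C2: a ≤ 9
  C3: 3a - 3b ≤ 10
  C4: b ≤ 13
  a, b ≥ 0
The point (2.5, 0) satisfies every constraint, so the LP is feasible; the constraints give a ≤ 9 and b ≤ 13, which with a, b ≥ 0 keep the feasible region inside a bounded box. A feasible, bounded LP attains a finite optimum at a vertex.

Feasible with finite optimum z* = 17.5 at (2.5, 0).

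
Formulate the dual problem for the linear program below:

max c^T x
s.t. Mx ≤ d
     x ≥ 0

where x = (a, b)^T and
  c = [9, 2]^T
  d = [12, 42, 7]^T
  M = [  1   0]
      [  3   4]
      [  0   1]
Minimize: z = 12y1 + 42y2 + 7y3

Subject to:
  C1: -y1 - 3y2 ≤ -9
  C2: -4y2 - y3 ≤ -2
  y1, y2, y3 ≥ 0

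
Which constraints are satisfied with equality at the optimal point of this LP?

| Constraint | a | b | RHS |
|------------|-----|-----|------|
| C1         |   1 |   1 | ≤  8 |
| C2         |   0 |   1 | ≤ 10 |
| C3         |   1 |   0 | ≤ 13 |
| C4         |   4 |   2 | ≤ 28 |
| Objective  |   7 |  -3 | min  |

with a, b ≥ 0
Optimal: a = 0, b = 8
Slack at optimum:
  C1: slack = 0 (binding)
  C2: slack = 2
  C3: slack = 13
  C4: slack = 12
  a ≥ 0: a = 0 (binding)
  b ≥ 0: b = 8
Binding constraints: C1, a ≥ 0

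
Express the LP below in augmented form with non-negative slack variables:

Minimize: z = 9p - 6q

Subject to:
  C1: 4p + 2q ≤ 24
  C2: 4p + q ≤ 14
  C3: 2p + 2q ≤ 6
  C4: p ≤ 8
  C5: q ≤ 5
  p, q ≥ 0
min z = 9p - 6q

s.t.
  4p + 2q + s1 = 24
  4p + q + s2 = 14
  2p + 2q + s3 = 6
  p + s4 = 8
  q + s5 = 5
  p, q, s1, s2, s3, s4, s5 ≥ 0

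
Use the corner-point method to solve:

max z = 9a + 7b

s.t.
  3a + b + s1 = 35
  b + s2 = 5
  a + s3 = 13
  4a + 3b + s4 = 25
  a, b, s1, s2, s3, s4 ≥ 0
Each vertex is the intersection of two constraint boundaries that also satisfies all remaining constraints:
  a = 0 and b = 0 → (0, 0)
  4a + 3b = 25 and b = 0 → (6.25, 0)
  b = 5 and 4a + 3b = 25 → (2.5, 5)
  b = 5 and a = 0 → (0, 5)

Evaluating z = 9a + 7b at each vertex:
  (0, 0): z = 0
  (6.25, 0): z = 56.25
  (2.5, 5): z = 57.5
  (0, 5): z = 35

The maximum is at (2.5, 5) with z = 57.5.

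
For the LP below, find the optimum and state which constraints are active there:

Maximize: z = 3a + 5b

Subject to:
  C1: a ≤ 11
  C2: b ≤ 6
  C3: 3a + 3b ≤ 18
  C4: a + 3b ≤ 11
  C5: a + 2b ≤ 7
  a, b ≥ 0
Optimal: a = 5, b = 1
Binding: C3, C5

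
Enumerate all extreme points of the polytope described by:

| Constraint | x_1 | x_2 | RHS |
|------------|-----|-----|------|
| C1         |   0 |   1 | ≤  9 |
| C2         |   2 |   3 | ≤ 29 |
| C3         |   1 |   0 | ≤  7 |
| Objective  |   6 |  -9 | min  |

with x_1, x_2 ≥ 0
Each vertex is the intersection of two constraint boundaries that also satisfies all remaining constraints:
  x_1 = 0 and x_2 = 0 → (0, 0)
  x_1 = 7 and x_2 = 0 → (7, 0)
  2x_1 + 3x_2 = 29 and x_1 = 7 → (7, 5)
  x_2 = 9 and 2x_1 + 3x_2 = 29 → (1, 9)
  x_2 = 9 and x_1 = 0 → (0, 9)

Vertices: (0, 0), (7, 0), (7, 5), (1, 9), (0, 9)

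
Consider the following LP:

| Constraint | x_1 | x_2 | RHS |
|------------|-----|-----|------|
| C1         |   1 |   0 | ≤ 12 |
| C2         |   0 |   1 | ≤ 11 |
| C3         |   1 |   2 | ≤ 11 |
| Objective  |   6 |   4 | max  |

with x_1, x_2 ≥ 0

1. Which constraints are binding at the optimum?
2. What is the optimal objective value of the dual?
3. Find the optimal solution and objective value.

1. C3, x_2 ≥ 0
2. 66 (by strong duality, equal to the primal optimum)
3. x_1 = 11, x_2 = 0, z = 66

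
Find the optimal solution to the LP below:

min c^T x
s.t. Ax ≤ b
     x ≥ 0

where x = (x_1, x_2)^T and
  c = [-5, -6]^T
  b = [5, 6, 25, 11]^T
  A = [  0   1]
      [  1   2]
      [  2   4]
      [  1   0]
Each vertex is the intersection of two constraint boundaries that also satisfies all remaining constraints:
  x_1 = 0 and x_2 = 0 → (0, 0)
  x_1 + 2x_2 = 6 and x_2 = 0 → (6, 0)
  x_1 + 2x_2 = 6 and x_1 = 0 → (0, 3)

Evaluating z = -5x_1 - 6x_2 at each vertex:
  (0, 0): z = 0
  (6, 0): z = -30
  (0, 3): z = -18

The minimum is at (6, 0) with z = -30.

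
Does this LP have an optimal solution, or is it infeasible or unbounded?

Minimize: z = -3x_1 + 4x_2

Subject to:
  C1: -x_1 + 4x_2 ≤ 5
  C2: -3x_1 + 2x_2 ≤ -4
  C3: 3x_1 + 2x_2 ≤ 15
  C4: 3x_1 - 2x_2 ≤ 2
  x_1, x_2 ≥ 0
C4 requires 3x_1 - 2x_2 ≤ 2, while C2 (-3x_1 + 2x_2 ≤ -4) is equivalent to 3x_1 - 2x_2 ≥ 4. Together they would need 4 ≤ 3x_1 - 2x_2 ≤ 2, which is impossible since 4 > 2. No point satisfies all constraints.

Infeasible — the constraint set is empty.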